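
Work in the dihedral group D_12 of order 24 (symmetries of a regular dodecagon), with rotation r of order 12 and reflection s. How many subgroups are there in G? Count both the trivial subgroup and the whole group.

|G| = 24, so by Lagrange every subgroup order divides 24. Divisors: 1, 2, 3, 4, 6, 8, 12, 24.
Subgroups by order — order 1: 1; order 2: 13; order 3: 1; order 4: 7; order 6: 5; order 8: 3; order 12: 3; order 24: 1.
Total: 1 + 13 + 1 + 7 + 5 + 3 + 3 + 1 = 34.

34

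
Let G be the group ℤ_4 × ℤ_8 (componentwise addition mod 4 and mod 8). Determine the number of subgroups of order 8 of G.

7

|G| = 32 and 8 | 32, so subgroups of order 8 are possible by Lagrange.
The subgroups of order 8 are: {(0,0), (0,1), (0,2), (0,3), (0,4), (0,5), (0,6), (0,7)}; {(0,0), (0,2), (0,4), (0,6), (2,0), (2,2), (2,4), (2,6)}; {(0,0), (0,2), (0,4), (0,6), (2,1), (2,3), (2,5), (2,7)}; {(0,0), (0,4), (1,0), (1,4), (2,0), (2,4), (3,0), (3,4)}; … (7 in all).
So G has 7 subgroups of order 8.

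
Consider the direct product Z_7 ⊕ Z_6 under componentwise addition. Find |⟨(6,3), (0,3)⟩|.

14

|⟨(6,3)⟩| = 14 and |⟨(0,3)⟩| = 2, so |H| is a multiple of lcm(14, 2) = 14 and divides |G| = 42.
Closing under the operation: H = {(0,0), (0,3), (1,0), (1,3), (2,0), (2,3), (3,0), (3,3), (4,0), (4,3), (5,0), (5,3), (6,0), (6,3)}, so |H| = 14.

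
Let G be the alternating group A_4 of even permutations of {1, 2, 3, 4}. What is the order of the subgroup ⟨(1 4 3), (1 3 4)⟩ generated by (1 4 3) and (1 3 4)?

|⟨(1 4 3)⟩| = 3 and |⟨(1 3 4)⟩| = 3, so |H| is a multiple of lcm(3, 3) = 3 and divides |G| = 12.
Closing under the operation: H = {e, (1 3 4), (1 4 3)}, so |H| = 3.

3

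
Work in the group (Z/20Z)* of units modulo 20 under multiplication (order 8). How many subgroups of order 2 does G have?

|G| = 8 and 2 | 8, so subgroups of order 2 are possible by Lagrange.
The subgroups of order 2 are: {1, 11}; {1, 19}; {1, 9}.
So G has 3 subgroups of order 2.

3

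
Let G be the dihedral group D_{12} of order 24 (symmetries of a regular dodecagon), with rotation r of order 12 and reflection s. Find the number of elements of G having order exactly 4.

2

The elements of order 4 are: r^3, r^9.
That's 2.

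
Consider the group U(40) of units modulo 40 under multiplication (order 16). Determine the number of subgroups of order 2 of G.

7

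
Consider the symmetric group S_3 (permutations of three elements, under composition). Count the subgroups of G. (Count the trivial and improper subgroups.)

|G| = 6, so by Lagrange every subgroup order divides 6. Divisors: 1, 2, 3, 6.
Subgroups by order — order 1: 1; order 2: 3; order 3: 1; order 6: 1.
Total: 1 + 3 + 1 + 1 = 6.

6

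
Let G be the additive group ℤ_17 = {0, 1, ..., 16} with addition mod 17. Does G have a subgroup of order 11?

11 does not divide |G| = 17, so by Lagrange no subgroup of order 11 exists.

No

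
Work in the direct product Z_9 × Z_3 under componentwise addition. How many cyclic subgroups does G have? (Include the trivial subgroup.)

Each element a generates a cyclic subgroup ⟨a⟩; distinct elements may generate the same one (a cyclic group of order d has φ(d) generators).
Cyclic subgroups by order — order 1: 1; order 3: 4; order 9: 3.
Total: 8.

8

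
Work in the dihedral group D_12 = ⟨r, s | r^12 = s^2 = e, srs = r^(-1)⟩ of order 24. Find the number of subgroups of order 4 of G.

|G| = 24 and 4 | 24, so subgroups of order 4 are possible by Lagrange.
The subgroups of order 4 are: {e, r^6, r^4s, r^10s}; {e, r^6, r^5s, r^11s}; {e, r^6, r^2s, r^8s}; {e, r^3, r^6, r^9}; … (7 in all).
So G has 7 subgroups of order 4.

7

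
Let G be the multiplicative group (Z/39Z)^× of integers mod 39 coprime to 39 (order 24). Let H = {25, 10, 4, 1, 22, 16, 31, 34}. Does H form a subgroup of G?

No

Closure fails: 34 · 4 = 19 ∉ H. So H is not a subgroup.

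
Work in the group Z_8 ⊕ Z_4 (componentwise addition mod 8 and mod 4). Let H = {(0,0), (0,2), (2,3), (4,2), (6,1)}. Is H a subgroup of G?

|H| = 5 does not divide |G| = 32, so by Lagrange H is not a subgroup.

No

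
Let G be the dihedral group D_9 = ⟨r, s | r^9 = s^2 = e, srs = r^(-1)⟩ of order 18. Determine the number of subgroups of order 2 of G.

|G| = 18 and 2 | 18, so subgroups of order 2 are possible by Lagrange.
The subgroups of order 2 are: {e, r^2s}; {e, r^3s}; {e, r^4s}; {e, r^5s}; … (9 in all).
So G has 9 subgroups of order 2.

9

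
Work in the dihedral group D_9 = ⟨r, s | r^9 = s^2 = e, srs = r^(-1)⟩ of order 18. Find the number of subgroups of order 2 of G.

9

|G| = 18 and 2 | 18, so subgroups of order 2 are possible by Lagrange.
The subgroups of order 2 are: {e, r^2s}; {e, r^3s}; {e, r^4s}; {e, r^5s}; … (9 in all).
So G has 9 subgroups of order 2.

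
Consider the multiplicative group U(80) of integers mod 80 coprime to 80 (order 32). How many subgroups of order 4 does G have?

19

|G| = 32 and 4 | 32, so subgroups of order 4 are possible by Lagrange.
The subgroups of order 4 are: {1, 11, 41, 51}; {1, 9, 13, 37}; {1, 17, 33, 49}; {1, 19, 41, 59}; … (19 in all).
So G has 19 subgroups of order 4.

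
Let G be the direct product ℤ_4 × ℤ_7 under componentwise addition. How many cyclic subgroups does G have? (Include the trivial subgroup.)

6

A cyclic subgroup of order d is generated by each of its φ(d) elements of order d, so the cyclic subgroups of order d number (#elements of order d)/φ(d).
Cyclic subgroups by order — order 1: 1; order 2: 1; order 4: 1; order 7: 1; order 14: 1; order 28: 1.
Total: 6.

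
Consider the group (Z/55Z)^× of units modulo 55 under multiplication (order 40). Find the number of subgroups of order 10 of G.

3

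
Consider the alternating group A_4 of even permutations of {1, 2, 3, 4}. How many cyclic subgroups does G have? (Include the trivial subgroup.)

Each element a generates a cyclic subgroup ⟨a⟩; distinct elements may generate the same one (a cyclic group of order d has φ(d) generators).
Cyclic subgroups by order — order 1: 1; order 2: 3; order 3: 4.
Total: 8.

8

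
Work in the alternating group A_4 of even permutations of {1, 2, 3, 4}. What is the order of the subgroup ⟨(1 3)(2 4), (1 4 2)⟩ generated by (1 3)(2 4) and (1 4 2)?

12

|⟨(1 3)(2 4)⟩| = 2 and |⟨(1 4 2)⟩| = 3, so |H| is a multiple of lcm(2, 3) = 6 and divides |G| = 12.
Closing {(1 3)(2 4), (1 4 2)} under the group operation gives all of G, so |H| = 12.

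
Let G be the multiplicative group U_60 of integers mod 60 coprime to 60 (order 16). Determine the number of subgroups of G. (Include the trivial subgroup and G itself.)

|G| = 16, so by Lagrange every subgroup order divides 16. Divisors: 1, 2, 4, 8, 16.
Subgroups by order — order 1: 1; order 2: 7; order 4: 11; order 8: 7; order 16: 1.
Total: 1 + 7 + 11 + 7 + 1 = 27.

27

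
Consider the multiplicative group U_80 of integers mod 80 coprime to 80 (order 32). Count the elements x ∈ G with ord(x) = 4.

24

Enumerating element orders in G gives 24 elements of order 4.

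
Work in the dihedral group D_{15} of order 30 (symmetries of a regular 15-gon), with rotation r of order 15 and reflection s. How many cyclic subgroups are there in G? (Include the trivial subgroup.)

19

Group the elements of G by the cyclic subgroup they generate; each cyclic subgroup of order d accounts for φ(d) elements.
Cyclic subgroups by order — order 1: 1; order 2: 15; order 3: 1; order 5: 1; order 15: 1.
Total: 19.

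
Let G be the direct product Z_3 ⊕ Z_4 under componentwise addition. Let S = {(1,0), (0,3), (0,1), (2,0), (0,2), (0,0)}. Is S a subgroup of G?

Closure fails: (0,1) + (1,0) = (1,1) ∉ S. So S is not a subgroup.

No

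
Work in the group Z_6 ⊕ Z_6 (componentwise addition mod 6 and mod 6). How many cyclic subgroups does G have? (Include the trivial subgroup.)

Group the elements of G by the cyclic subgroup they generate; each cyclic subgroup of order d accounts for φ(d) elements.
Cyclic subgroups by order — order 1: 1; order 2: 3; order 3: 4; order 6: 12.
Total: 20.

20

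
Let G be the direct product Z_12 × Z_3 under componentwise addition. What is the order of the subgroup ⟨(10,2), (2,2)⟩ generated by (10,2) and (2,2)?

|⟨(10,2)⟩| = 6 and |⟨(2,2)⟩| = 6, so |H| is a multiple of lcm(6, 6) = 6 and divides |G| = 36.
Closing under the operation: H = {(0,0), (0,1), (0,2), (2,0), (2,1), (2,2), (4,0), (4,1), (4,2), (6,0), (6,1), (6,2), (8,0), (8,1), (8,2), (10,0), (10,1), (10,2)}, so |H| = 18.

18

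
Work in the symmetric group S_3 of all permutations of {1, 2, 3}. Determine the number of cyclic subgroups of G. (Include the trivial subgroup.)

5

Each element a generates a cyclic subgroup ⟨a⟩; distinct elements may generate the same one (a cyclic group of order d has φ(d) generators).
Cyclic subgroups by order — order 1: 1; order 2: 3; order 3: 1.
Total: 5.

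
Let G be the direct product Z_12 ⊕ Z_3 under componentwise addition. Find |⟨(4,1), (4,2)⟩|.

|⟨(4,1)⟩| = 3 and |⟨(4,2)⟩| = 3, so |H| is a multiple of lcm(3, 3) = 3 and divides |G| = 36.
Closing under the operation: H = {(0,0), (0,1), (0,2), (4,0), (4,1), (4,2), (8,0), (8,1), (8,2)}, so |H| = 9.

9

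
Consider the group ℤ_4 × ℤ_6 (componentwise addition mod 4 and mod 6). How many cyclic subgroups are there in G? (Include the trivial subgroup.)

Group the elements of G by the cyclic subgroup they generate; each cyclic subgroup of order d accounts for φ(d) elements.
Cyclic subgroups by order — order 1: 1; order 2: 3; order 3: 1; order 4: 2; order 6: 3; order 12: 2.
Total: 12.

12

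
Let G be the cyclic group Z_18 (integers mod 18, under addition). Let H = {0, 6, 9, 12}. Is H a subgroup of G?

|H| = 4 does not divide |G| = 18, so by Lagrange H is not a subgroup.

No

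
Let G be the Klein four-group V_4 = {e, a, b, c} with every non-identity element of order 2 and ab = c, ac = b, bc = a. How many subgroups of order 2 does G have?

|G| = 4 and 2 | 4, so subgroups of order 2 are possible by Lagrange.
The subgroups of order 2 are: {e, a}; {e, b}; {e, c}.
So G has 3 subgroups of order 2.

3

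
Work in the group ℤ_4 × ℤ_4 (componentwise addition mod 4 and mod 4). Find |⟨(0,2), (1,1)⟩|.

|⟨(0,2)⟩| = 2 and |⟨(1,1)⟩| = 4, so |H| is a multiple of lcm(2, 4) = 4 and divides |G| = 16.
Closing under the operation: H = {(0,0), (0,2), (1,1), (1,3), (2,0), (2,2), (3,1), (3,3)}, so |H| = 8.

8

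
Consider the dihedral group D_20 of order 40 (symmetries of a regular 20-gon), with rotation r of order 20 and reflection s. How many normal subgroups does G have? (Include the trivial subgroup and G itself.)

G has 48 subgroups. Checking conjugation-invariance by order — order 1: 1/1 normal; order 2: 1/21 normal; order 4: 1/11 normal; order 5: 1/1 normal; order 8: 0/5 normal; order 10: 1/5 normal; order 20: 3/3 normal; order 40: 1/1 normal.
Total normal subgroups: 9.

9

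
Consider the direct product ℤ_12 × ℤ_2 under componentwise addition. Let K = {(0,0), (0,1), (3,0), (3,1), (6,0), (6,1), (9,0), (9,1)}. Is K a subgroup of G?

|K| = 8 divides |G| = 24, consistent with Lagrange.
K contains the identity, every element's inverse is in K, and K is closed under +: it is a subgroup.

Yes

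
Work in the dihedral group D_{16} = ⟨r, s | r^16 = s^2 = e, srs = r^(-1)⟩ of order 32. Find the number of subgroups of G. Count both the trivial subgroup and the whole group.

36

|G| = 32, so by Lagrange every subgroup order divides 32. Divisors: 1, 2, 4, 8, 16, 32.
Subgroups by order — order 1: 1; order 2: 17; order 4: 9; order 8: 5; order 16: 3; order 32: 1.
Total: 1 + 17 + 9 + 5 + 3 + 1 = 36.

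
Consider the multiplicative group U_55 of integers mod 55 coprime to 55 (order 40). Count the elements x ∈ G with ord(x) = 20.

16

Enumerating element orders in G gives 16 elements of order 20.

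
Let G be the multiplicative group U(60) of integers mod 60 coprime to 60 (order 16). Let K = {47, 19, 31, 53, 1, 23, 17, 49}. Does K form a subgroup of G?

|K| = 8 divides |G| = 16, consistent with Lagrange.
K contains the identity, every element's inverse is in K, and K is closed under ·: it is a subgroup.

Yes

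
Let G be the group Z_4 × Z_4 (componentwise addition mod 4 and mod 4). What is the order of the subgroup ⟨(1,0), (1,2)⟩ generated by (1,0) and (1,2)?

8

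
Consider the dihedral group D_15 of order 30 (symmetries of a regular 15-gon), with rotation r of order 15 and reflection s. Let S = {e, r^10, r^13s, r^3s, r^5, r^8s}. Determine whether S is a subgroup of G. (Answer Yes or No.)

Yes

|S| = 6 divides |G| = 30, consistent with Lagrange.
S contains the identity, every element's inverse is in S, and S is closed under ·: it is a subgroup.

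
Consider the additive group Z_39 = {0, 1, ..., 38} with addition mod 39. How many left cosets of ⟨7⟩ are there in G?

1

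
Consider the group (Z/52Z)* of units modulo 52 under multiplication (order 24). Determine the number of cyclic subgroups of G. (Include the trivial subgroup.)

A cyclic subgroup of order d is generated by each of its φ(d) elements of order d, so the cyclic subgroups of order d number (#elements of order d)/φ(d).
Cyclic subgroups by order — order 1: 1; order 2: 3; order 3: 1; order 4: 2; order 6: 3; order 12: 2.
Total: 12.

12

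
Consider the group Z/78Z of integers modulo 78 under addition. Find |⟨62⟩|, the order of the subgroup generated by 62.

In Z/78Z, the order of an element a is n/gcd(a, n).
gcd(62, 78) = 2, so |⟨62⟩| = 78/2 = 39.

39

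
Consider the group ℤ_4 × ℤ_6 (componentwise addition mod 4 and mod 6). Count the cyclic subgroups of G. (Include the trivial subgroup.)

12

Each element a generates a cyclic subgroup ⟨a⟩; distinct elements may generate the same one (a cyclic group of order d has φ(d) generators).
Cyclic subgroups by order — order 1: 1; order 2: 3; order 3: 1; order 4: 2; order 6: 3; order 12: 2.
Total: 12.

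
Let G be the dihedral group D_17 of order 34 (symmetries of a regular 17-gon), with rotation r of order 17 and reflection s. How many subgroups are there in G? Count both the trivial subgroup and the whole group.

20

|G| = 34, so by Lagrange every subgroup order divides 34. Divisors: 1, 2, 17, 34.
Subgroups by order — order 1: 1; order 2: 17; order 17: 1; order 34: 1.
Total: 1 + 17 + 1 + 1 = 20.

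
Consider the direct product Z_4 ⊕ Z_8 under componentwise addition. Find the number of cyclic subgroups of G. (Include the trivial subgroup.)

14

Each element a generates a cyclic subgroup ⟨a⟩; distinct elements may generate the same one (a cyclic group of order d has φ(d) generators).
Cyclic subgroups by order — order 1: 1; order 2: 3; order 4: 6; order 8: 4.
Total: 14.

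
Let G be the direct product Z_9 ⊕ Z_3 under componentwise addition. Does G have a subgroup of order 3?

3 | 27. A subgroup of order 3 is {(0,0), (0,1), (0,2)}.

Yes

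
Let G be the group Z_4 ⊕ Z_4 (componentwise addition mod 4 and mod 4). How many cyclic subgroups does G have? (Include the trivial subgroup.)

A cyclic subgroup of order d is generated by each of its φ(d) elements of order d, so the cyclic subgroups of order d number (#elements of order d)/φ(d).
Cyclic subgroups by order — order 1: 1; order 2: 3; order 4: 6.
Total: 10.

10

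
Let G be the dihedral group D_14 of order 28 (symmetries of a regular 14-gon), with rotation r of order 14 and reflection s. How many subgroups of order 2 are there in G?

15

|G| = 28 and 2 | 28, so subgroups of order 2 are possible by Lagrange.
The subgroups of order 2 are: {e, r^10s}; {e, r^11s}; {e, r^12s}; {e, r^13s}; … (15 in all).
So G has 15 subgroups of order 2.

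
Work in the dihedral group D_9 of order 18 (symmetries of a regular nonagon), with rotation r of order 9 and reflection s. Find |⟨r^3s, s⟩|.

6

|⟨r^3s⟩| = 2 and |⟨s⟩| = 2, so |H| is a multiple of lcm(2, 2) = 2 and divides |G| = 18.
Closing under the operation: H = {e, r^3, r^6, s, r^3s, r^6s}, so |H| = 6.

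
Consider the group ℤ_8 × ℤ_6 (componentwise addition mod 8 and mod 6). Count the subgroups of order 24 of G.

3

|G| = 48 and 24 | 48, so subgroups of order 24 are possible by Lagrange.
The subgroups of order 24 are: {(0,0), (0,1), (0,2), (0,3), (0,4), (0,5), (2,0), (2,1), (2,2), (2,3), (2,4), (2,5), (4,0), (4,1), (4,2), (4,3), (4,4), (4,5), (6,0), (6,1), (6,2), (6,3), (6,4), (6,5)}; {(0,0), (0,2), (0,4), (1,0), (1,2), (1,4), (2,0), (2,2), (2,4), (3,0), (3,2), (3,4), (4,0), (4,2), (4,4), (5,0), (5,2), (5,4), (6,0), (6,2), (6,4), (7,0), (7,2), (7,4)}; {(0,0), (0,2), (0,4), (1,1), (1,3), (1,5), (2,0), (2,2), (2,4), (3,1), (3,3), (3,5), (4,0), (4,2), (4,4), (5,1), (5,3), (5,5), (6,0), (6,2), (6,4), (7,1), (7,3), (7,5)}.
So G has 3 subgroups of order 24.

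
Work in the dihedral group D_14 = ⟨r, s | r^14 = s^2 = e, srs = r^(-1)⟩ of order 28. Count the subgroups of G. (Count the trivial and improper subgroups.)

28

|G| = 28, so by Lagrange every subgroup order divides 28. Divisors: 1, 2, 4, 7, 14, 28.
Subgroups by order — order 1: 1; order 2: 15; order 4: 7; order 7: 1; order 14: 3; order 28: 1.
Total: 1 + 15 + 7 + 1 + 3 + 1 = 28.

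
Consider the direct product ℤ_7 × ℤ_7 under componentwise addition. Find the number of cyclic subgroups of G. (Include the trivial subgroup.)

A cyclic subgroup of order d is generated by each of its φ(d) elements of order d, so the cyclic subgroups of order d number (#elements of order d)/φ(d).
Cyclic subgroups by order — order 1: 1; order 7: 8.
Total: 9.

9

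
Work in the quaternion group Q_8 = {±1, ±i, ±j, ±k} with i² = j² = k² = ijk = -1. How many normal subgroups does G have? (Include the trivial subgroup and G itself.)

6

G has 6 subgroups. Checking conjugation-invariance by order — order 1: 1/1 normal; order 2: 1/1 normal; order 4: 3/3 normal; order 8: 1/1 normal.
Total normal subgroups: 6.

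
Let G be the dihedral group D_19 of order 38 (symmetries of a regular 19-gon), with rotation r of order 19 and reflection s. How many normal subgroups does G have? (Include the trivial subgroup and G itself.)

3

G has 22 subgroups. Checking conjugation-invariance by order — order 1: 1/1 normal; order 2: 0/19 normal; order 19: 1/1 normal; order 38: 1/1 normal.
Total normal subgroups: 3.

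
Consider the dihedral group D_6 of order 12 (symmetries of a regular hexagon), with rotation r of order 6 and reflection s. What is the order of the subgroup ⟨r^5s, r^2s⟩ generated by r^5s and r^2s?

|⟨r^5s⟩| = 2 and |⟨r^2s⟩| = 2, so |H| is a multiple of lcm(2, 2) = 2 and divides |G| = 12.
Closing under the operation: H = {e, r^3, r^2s, r^5s}, so |H| = 4.

4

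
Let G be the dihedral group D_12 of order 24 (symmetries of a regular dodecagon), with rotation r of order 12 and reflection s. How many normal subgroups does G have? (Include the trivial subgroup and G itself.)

9

G has 34 subgroups. Checking conjugation-invariance by order — order 1: 1/1 normal; order 2: 1/13 normal; order 3: 1/1 normal; order 4: 1/7 normal; order 6: 1/5 normal; order 8: 0/3 normal; order 12: 3/3 normal; order 24: 1/1 normal.
Total normal subgroups: 9.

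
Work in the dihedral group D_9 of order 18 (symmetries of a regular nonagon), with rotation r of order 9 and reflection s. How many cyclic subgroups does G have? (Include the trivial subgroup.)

12

A cyclic subgroup of order d is generated by each of its φ(d) elements of order d, so the cyclic subgroups of order d number (#elements of order d)/φ(d).
Cyclic subgroups by order — order 1: 1; order 2: 9; order 3: 1; order 9: 1.
Total: 12.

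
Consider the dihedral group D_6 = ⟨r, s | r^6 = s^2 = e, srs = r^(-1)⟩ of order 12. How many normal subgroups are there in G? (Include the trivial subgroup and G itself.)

G has 16 subgroups. Checking conjugation-invariance by order — order 1: 1/1 normal; order 2: 1/7 normal; order 3: 1/1 normal; order 4: 0/3 normal; order 6: 3/3 normal; order 12: 1/1 normal.
Total normal subgroups: 7.

7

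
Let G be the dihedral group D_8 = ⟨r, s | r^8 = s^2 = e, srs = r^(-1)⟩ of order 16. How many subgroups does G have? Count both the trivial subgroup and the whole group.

|G| = 16, so by Lagrange every subgroup order divides 16. Divisors: 1, 2, 4, 8, 16.
Subgroups by order — order 1: 1; order 2: 9; order 4: 5; order 8: 3; order 16: 1.
Total: 1 + 9 + 5 + 3 + 1 = 19.

19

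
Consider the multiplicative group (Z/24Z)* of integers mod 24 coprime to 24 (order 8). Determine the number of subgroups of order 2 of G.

7

|G| = 8 and 2 | 8, so subgroups of order 2 are possible by Lagrange.
The subgroups of order 2 are: {1, 11}; {1, 13}; {1, 17}; {1, 19}; … (7 in all).
So G has 7 subgroups of order 2.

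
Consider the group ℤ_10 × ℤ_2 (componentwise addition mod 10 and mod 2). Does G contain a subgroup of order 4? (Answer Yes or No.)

4 | 20. A subgroup of order 4 is {(0,0), (0,1), (5,0), (5,1)}.

Yes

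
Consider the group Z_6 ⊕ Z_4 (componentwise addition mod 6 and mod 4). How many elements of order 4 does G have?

An element (a,b) has order lcm(ord(a), ord(b)); count pairs with lcm equal to 4.
Enumerating gives 4 such elements.

4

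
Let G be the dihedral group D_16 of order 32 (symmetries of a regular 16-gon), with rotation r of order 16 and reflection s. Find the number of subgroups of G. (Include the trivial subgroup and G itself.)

36

|G| = 32, so by Lagrange every subgroup order divides 32. Divisors: 1, 2, 4, 8, 16, 32.
Subgroups by order — order 1: 1; order 2: 17; order 4: 9; order 8: 5; order 16: 3; order 32: 1.
Total: 1 + 17 + 9 + 5 + 3 + 1 = 36.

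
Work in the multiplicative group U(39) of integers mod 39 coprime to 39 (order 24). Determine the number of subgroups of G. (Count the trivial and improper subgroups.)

16

|G| = 24, so by Lagrange every subgroup order divides 24. Divisors: 1, 2, 3, 4, 6, 8, 12, 24.
Subgroups by order — order 1: 1; order 2: 3; order 3: 1; order 4: 3; order 6: 3; order 8: 1; order 12: 3; order 24: 1.
Total: 1 + 3 + 1 + 3 + 3 + 1 + 3 + 1 = 16.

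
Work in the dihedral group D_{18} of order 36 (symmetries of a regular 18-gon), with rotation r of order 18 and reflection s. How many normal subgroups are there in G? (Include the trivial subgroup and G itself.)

9

G has 45 subgroups. Checking conjugation-invariance by order — order 1: 1/1 normal; order 2: 1/19 normal; order 3: 1/1 normal; order 4: 0/9 normal; order 6: 1/7 normal; order 9: 1/1 normal; order 12: 0/3 normal; order 18: 3/3 normal; order 36: 1/1 normal.
Total normal subgroups: 9.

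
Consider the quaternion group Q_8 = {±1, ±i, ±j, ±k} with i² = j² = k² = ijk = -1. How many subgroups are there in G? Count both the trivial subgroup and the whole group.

|G| = 8, so by Lagrange every subgroup order divides 8. Divisors: 1, 2, 4, 8.
Subgroups by order — order 1: 1; order 2: 1; order 4: 3; order 8: 1.
Total: 1 + 1 + 3 + 1 = 6.

6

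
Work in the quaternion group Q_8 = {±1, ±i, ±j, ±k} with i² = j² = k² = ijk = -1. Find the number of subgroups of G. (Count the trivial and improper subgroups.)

6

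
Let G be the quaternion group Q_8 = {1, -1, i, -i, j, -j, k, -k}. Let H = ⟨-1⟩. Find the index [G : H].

4

|⟨-1⟩| = 2 and |G| = 8.
By Lagrange, [G : H] = |G|/|H| = 8/2 = 4.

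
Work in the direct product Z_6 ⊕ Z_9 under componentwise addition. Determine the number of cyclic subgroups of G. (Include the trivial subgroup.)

16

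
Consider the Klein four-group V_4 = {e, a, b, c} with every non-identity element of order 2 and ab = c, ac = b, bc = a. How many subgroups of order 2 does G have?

|G| = 4 and 2 | 4, so subgroups of order 2 are possible by Lagrange.
The subgroups of order 2 are: {e, a}; {e, b}; {e, c}.
So G has 3 subgroups of order 2.

3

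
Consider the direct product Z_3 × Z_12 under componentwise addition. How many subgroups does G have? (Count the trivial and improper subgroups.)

18

|G| = 36, so by Lagrange every subgroup order divides 36. Divisors: 1, 2, 3, 4, 6, 9, 12, 18, 36.
Subgroups by order — order 1: 1; order 2: 1; order 3: 4; order 4: 1; order 6: 4; order 9: 1; order 12: 4; order 18: 1; order 36: 1.
Total: 1 + 1 + 4 + 1 + 4 + 1 + 4 + 1 + 1 = 18.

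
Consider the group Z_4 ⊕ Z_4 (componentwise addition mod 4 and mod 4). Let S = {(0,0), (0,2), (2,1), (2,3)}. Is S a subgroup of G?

|S| = 4 divides |G| = 16, consistent with Lagrange.
S contains the identity, every element's inverse is in S, and S is closed under +: it is a subgroup.
In fact S = ⟨(2,3)⟩.

Yes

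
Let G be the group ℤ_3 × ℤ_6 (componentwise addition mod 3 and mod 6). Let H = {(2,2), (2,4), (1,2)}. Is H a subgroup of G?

The identity (0,0) ∉ H, so H is not a subgroup.

No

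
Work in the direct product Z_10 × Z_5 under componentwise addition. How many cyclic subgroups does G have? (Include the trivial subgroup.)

Each element a generates a cyclic subgroup ⟨a⟩; distinct elements may generate the same one (a cyclic group of order d has φ(d) generators).
Cyclic subgroups by order — order 1: 1; order 2: 1; order 5: 6; order 10: 6.
Total: 14.

14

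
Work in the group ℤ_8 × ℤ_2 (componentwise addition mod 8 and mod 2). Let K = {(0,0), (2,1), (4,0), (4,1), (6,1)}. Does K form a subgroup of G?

|K| = 5 does not divide |G| = 16, so by Lagrange K is not a subgroup.

No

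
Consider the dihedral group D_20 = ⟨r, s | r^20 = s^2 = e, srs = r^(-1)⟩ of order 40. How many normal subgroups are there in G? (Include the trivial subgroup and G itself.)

9

G has 48 subgroups. Checking conjugation-invariance by order — order 1: 1/1 normal; order 2: 1/21 normal; order 4: 1/11 normal; order 5: 1/1 normal; order 8: 0/5 normal; order 10: 1/5 normal; order 20: 3/3 normal; order 40: 1/1 normal.
Total normal subgroups: 9.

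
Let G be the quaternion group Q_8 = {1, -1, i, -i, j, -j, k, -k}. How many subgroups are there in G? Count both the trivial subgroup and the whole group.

|G| = 8, so by Lagrange every subgroup order divides 8. Divisors: 1, 2, 4, 8.
Subgroups by order — order 1: 1; order 2: 1; order 4: 3; order 8: 1.
Total: 1 + 1 + 3 + 1 = 6.

6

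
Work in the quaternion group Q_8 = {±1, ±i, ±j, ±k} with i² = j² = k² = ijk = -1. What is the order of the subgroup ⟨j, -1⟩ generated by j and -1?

4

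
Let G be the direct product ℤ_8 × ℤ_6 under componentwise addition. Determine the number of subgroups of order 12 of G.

3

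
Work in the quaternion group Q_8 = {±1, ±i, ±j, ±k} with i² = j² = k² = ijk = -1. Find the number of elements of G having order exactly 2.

The elements of order 2 are: -1.
That's 1.

1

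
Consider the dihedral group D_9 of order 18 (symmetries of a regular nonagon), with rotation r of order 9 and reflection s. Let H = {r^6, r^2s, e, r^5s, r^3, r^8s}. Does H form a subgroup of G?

Yes

|H| = 6 divides |G| = 18, consistent with Lagrange.
H contains the identity, every element's inverse is in H, and H is closed under ·: it is a subgroup.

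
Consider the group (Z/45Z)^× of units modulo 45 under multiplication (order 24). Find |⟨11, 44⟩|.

12

|⟨11⟩| = 6 and |⟨44⟩| = 2, so |H| is a multiple of lcm(6, 2) = 6 and divides |G| = 24.
Closing under the operation: H = {1, 4, 11, 14, 16, 19, 26, 29, 31, 34, 41, 44}, so |H| = 12.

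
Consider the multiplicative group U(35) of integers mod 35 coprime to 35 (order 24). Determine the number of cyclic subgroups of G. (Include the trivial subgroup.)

12

Each element a generates a cyclic subgroup ⟨a⟩; distinct elements may generate the same one (a cyclic group of order d has φ(d) generators).
Cyclic subgroups by order — order 1: 1; order 2: 3; order 3: 1; order 4: 2; order 6: 3; order 12: 2.
Total: 12.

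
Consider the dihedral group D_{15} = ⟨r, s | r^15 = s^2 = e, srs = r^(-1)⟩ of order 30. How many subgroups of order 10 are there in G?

3

|G| = 30 and 10 | 30, so subgroups of order 10 are possible by Lagrange.
The subgroups of order 10 are: {e, r^3, r^6, r^9, r^12, rs, r^4s, r^7s, r^10s, r^13s}; {e, r^3, r^6, r^9, r^12, r^2s, r^5s, r^8s, r^11s, r^14s}; {e, r^3, r^6, r^9, r^12, s, r^3s, r^6s, r^9s, r^12s}.
So G has 3 subgroups of order 10.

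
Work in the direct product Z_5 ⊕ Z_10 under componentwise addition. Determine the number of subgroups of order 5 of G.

6

|G| = 50 and 5 | 50, so subgroups of order 5 are possible by Lagrange.
The subgroups of order 5 are: {(0,0), (0,2), (0,4), (0,6), (0,8)}; {(0,0), (1,0), (2,0), (3,0), (4,0)}; {(0,0), (1,2), (2,4), (3,6), (4,8)}; {(0,0), (1,4), (2,8), (3,2), (4,6)}; … (6 in all).
So G has 6 subgroups of order 5.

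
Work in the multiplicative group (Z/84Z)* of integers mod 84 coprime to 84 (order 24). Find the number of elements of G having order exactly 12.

No element of G has order 12 (even though 12 | 24).

0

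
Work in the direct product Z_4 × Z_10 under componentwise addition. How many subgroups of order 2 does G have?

|G| = 40 and 2 | 40, so subgroups of order 2 are possible by Lagrange.
The subgroups of order 2 are: {(0,0), (0,5)}; {(0,0), (2,0)}; {(0,0), (2,5)}.
So G has 3 subgroups of order 2.

3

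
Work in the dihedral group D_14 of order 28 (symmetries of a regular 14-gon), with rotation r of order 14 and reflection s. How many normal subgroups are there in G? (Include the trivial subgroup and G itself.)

G has 28 subgroups. Checking conjugation-invariance by order — order 1: 1/1 normal; order 2: 1/15 normal; order 4: 0/7 normal; order 7: 1/1 normal; order 14: 3/3 normal; order 28: 1/1 normal.
Total normal subgroups: 7.

7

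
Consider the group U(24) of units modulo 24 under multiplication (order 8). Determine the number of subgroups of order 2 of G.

|G| = 8 and 2 | 8, so subgroups of order 2 are possible by Lagrange.
The subgroups of order 2 are: {1, 11}; {1, 13}; {1, 17}; {1, 19}; … (7 in all).
So G has 7 subgroups of order 2.

7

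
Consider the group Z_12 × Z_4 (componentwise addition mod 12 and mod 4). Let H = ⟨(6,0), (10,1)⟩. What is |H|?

|⟨(6,0)⟩| = 2 and |⟨(10,1)⟩| = 12, so |H| is a multiple of lcm(2, 12) = 12 and divides |G| = 48.
Closing under the operation: H = {(0,0), (0,1), (0,2), (0,3), (2,0), (2,1), (2,2), (2,3), (4,0), (4,1), (4,2), (4,3), (6,0), (6,1), (6,2), (6,3), (8,0), (8,1), (8,2), (8,3), (10,0), (10,1), (10,2), (10,3)}, so |H| = 24.

24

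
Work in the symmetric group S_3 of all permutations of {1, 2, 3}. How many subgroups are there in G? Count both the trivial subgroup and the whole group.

|G| = 6, so by Lagrange every subgroup order divides 6. Divisors: 1, 2, 3, 6.
Subgroups by order — order 1: 1; order 2: 3; order 3: 1; order 6: 1.
Total: 1 + 3 + 1 + 1 = 6.

6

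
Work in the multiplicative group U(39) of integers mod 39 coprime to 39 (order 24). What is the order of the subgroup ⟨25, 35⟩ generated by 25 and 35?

12

|⟨25⟩| = 2 and |⟨35⟩| = 6, so |H| is a multiple of lcm(2, 6) = 6 and divides |G| = 24.
Closing under the operation: H = {1, 4, 10, 14, 16, 17, 22, 23, 25, 29, 35, 38}, so |H| = 12.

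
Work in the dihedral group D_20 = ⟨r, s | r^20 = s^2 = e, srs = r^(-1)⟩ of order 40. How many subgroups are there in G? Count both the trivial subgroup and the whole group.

|G| = 40, so by Lagrange every subgroup order divides 40. Divisors: 1, 2, 4, 5, 8, 10, 20, 40.
Subgroups by order — order 1: 1; order 2: 21; order 4: 11; order 5: 1; order 8: 5; order 10: 5; order 20: 3; order 40: 1.
Total: 1 + 21 + 11 + 1 + 5 + 5 + 3 + 1 = 48.

48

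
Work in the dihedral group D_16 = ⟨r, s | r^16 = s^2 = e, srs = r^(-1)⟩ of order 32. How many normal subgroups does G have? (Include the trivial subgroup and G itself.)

8

G has 36 subgroups. Checking conjugation-invariance by order — order 1: 1/1 normal; order 2: 1/17 normal; order 4: 1/9 normal; order 8: 1/5 normal; order 16: 3/3 normal; order 32: 1/1 normal.
Total normal subgroups: 8.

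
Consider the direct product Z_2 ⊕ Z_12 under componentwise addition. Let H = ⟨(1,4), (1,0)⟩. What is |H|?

6

|⟨(1,4)⟩| = 6 and |⟨(1,0)⟩| = 2, so |H| is a multiple of lcm(6, 2) = 6 and divides |G| = 24.
Closing under the operation: H = {(0,0), (0,4), (0,8), (1,0), (1,4), (1,8)}, so |H| = 6.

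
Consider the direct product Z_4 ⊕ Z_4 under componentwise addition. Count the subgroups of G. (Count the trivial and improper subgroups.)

|G| = 16, so by Lagrange every subgroup order divides 16. Divisors: 1, 2, 4, 8, 16.
Subgroups by order — order 1: 1; order 2: 3; order 4: 7; order 8: 3; order 16: 1.
Total: 1 + 3 + 7 + 3 + 1 = 15.

15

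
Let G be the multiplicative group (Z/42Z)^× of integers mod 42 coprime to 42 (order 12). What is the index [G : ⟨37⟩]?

|⟨37⟩| = 3 and |G| = 12.
By Lagrange, [G : H] = |G|/|H| = 12/3 = 4.

4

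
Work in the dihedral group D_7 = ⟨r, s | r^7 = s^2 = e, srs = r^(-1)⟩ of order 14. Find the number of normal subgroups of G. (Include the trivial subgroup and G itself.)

3

G has 10 subgroups. Checking conjugation-invariance by order — order 1: 1/1 normal; order 2: 0/7 normal; order 7: 1/1 normal; order 14: 1/1 normal.
Total normal subgroups: 3.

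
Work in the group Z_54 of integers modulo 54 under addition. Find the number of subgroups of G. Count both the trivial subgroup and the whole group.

8

A cyclic group of order 54 has exactly one subgroup for each divisor of 54.
Divisors of 54: 1, 2, 3, 6, 9, 18, 27, 54.
So Z_54 has 8 subgroups.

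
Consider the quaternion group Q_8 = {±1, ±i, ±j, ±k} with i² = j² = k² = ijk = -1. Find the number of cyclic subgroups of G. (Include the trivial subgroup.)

Group the elements of G by the cyclic subgroup they generate; each cyclic subgroup of order d accounts for φ(d) elements.
Cyclic subgroups by order — order 1: 1; order 2: 1; order 4: 3.
Total: 5.

5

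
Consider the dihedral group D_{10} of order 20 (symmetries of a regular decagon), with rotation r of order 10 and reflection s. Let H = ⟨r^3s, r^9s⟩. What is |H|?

10

|⟨r^3s⟩| = 2 and |⟨r^9s⟩| = 2, so |H| is a multiple of lcm(2, 2) = 2 and divides |G| = 20.
Closing under the operation: H = {e, r^2, r^4, r^6, r^8, rs, r^3s, r^5s, r^7s, r^9s}, so |H| = 10.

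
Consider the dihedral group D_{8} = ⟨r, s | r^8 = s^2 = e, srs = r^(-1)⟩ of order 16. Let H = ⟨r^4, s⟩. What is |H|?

4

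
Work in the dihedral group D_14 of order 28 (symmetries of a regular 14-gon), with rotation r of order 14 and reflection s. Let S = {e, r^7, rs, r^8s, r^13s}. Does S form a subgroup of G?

|S| = 5 does not divide |G| = 28, so by Lagrange S is not a subgroup.

No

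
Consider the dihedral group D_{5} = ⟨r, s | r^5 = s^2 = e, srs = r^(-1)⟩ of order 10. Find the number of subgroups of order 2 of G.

5

|G| = 10 and 2 | 10, so subgroups of order 2 are possible by Lagrange.
The subgroups of order 2 are: {e, r^2s}; {e, r^3s}; {e, r^4s}; {e, rs}; … (5 in all).
So G has 5 subgroups of order 2.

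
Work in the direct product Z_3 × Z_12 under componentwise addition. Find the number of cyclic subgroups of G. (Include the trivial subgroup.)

Group the elements of G by the cyclic subgroup they generate; each cyclic subgroup of order d accounts for φ(d) elements.
Cyclic subgroups by order — order 1: 1; order 2: 1; order 3: 4; order 4: 1; order 6: 4; order 12: 4.
Total: 15.

15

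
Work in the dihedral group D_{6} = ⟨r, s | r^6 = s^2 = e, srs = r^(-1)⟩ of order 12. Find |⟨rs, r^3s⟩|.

|⟨rs⟩| = 2 and |⟨r^3s⟩| = 2, so |H| is a multiple of lcm(2, 2) = 2 and divides |G| = 12.
Closing under the operation: H = {e, r^2, r^4, rs, r^3s, r^5s}, so |H| = 6.

6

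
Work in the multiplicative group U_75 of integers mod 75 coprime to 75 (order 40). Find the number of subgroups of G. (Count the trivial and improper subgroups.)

|G| = 40, so by Lagrange every subgroup order divides 40. Divisors: 1, 2, 4, 5, 8, 10, 20, 40.
Subgroups by order — order 1: 1; order 2: 3; order 4: 3; order 5: 1; order 8: 1; order 10: 3; order 20: 3; order 40: 1.
Total: 1 + 3 + 3 + 1 + 1 + 3 + 3 + 1 = 16.

16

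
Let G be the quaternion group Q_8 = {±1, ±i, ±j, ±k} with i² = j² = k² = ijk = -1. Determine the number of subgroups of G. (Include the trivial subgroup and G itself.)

|G| = 8, so by Lagrange every subgroup order divides 8. Divisors: 1, 2, 4, 8.
Subgroups by order — order 1: 1; order 2: 1; order 4: 3; order 8: 1.
Total: 1 + 1 + 3 + 1 = 6.

6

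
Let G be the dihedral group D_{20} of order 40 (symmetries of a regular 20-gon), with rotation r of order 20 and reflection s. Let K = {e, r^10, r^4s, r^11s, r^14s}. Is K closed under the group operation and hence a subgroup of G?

No

Closure fails: r^11s · r^10 = rs ∉ K. So K is not a subgroup.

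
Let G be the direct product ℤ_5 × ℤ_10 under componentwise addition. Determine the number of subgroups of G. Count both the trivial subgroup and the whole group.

|G| = 50, so by Lagrange every subgroup order divides 50. Divisors: 1, 2, 5, 10, 25, 50.
Subgroups by order — order 1: 1; order 2: 1; order 5: 6; order 10: 6; order 25: 1; order 50: 1.
Total: 1 + 1 + 6 + 6 + 1 + 1 = 16.

16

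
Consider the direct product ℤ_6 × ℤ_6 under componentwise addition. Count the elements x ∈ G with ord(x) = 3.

An element (a,b) has order lcm(ord(a), ord(b)); count pairs with lcm equal to 3.
Enumerating gives 8 such elements.

8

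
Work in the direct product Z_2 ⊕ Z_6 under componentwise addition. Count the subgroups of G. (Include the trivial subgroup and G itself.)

|G| = 12, so by Lagrange every subgroup order divides 12. Divisors: 1, 2, 3, 4, 6, 12.
Subgroups by order — order 1: 1; order 2: 3; order 3: 1; order 4: 1; order 6: 3; order 12: 1.
Total: 1 + 3 + 1 + 1 + 3 + 1 = 10.

10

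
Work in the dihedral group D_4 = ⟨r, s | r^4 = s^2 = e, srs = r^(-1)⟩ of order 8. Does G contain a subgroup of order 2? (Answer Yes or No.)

2 | 8. A subgroup of order 2 is {e, r^2}.

Yes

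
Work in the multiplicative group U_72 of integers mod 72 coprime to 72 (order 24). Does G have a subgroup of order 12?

12 | 24. A subgroup of order 12 is {1, 11, 13, 23, 25, 35, 37, 47, 49, 59, 61, 71}.

Yes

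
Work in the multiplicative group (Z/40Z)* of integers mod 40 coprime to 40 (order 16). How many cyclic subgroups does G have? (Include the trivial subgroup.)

Each element a generates a cyclic subgroup ⟨a⟩; distinct elements may generate the same one (a cyclic group of order d has φ(d) generators).
Cyclic subgroups by order — order 1: 1; order 2: 7; order 4: 4.
Total: 12.

12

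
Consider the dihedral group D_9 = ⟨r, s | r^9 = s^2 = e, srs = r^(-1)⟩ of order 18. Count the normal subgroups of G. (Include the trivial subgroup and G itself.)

G has 16 subgroups. Checking conjugation-invariance by order — order 1: 1/1 normal; order 2: 0/9 normal; order 3: 1/1 normal; order 6: 0/3 normal; order 9: 1/1 normal; order 18: 1/1 normal.
Total normal subgroups: 4.

4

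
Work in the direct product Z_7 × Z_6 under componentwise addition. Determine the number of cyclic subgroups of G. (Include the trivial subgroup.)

A cyclic subgroup of order d is generated by each of its φ(d) elements of order d, so the cyclic subgroups of order d number (#elements of order d)/φ(d).
Cyclic subgroups by order — order 1: 1; order 2: 1; order 3: 1; order 6: 1; order 7: 1; order 14: 1; order 21: 1; order 42: 1.
Total: 8.

8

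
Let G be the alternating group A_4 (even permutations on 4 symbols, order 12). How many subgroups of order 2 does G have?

|G| = 12 and 2 | 12, so subgroups of order 2 are possible by Lagrange.
The subgroups of order 2 are: {e, (1 2)(3 4)}; {e, (1 3)(2 4)}; {e, (1 4)(2 3)}.
So G has 3 subgroups of order 2.

3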